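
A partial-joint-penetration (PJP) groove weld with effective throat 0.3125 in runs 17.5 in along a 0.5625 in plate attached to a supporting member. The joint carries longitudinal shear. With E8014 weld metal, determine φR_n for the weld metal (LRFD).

φR_n ≈ 197 kips

E80XX → F_EXX = 80 ksi.
Effective throat (given) t_e = 0.3125 in.
A_we = 0.3125 × 17.5 = 5.469 in².
F_nw = 0.6 F_EXX = 48 ksi.
φR_n = 0.75 × 48 × 5.469 = 196.9 kips.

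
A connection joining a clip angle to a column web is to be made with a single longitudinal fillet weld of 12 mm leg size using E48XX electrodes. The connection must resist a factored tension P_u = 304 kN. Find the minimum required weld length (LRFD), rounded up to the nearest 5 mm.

L = 170 mm

E48XX → F_EXX = 480 MPa.
Throat t_e = 0.707 × 12 = 8.484 mm.
φr_n = 0.75 × 0.6 × 480 × 8.484 × 10⁻³ = 1.833 kN/mm.
L_req = P_u / φr_n = 304 / 1.833 = 165.9 mm total.
Round up → use L = 170 mm.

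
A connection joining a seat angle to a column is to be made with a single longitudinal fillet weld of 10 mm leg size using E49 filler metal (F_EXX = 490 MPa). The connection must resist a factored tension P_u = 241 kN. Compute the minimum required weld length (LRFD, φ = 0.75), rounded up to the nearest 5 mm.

L = 155 mm

Throat t_e = 0.707 × 10 = 7.07 mm.
φr_n = 0.75 × 0.6 × 490 × 7.07 × 10⁻³ = 1.559 kN/mm.
L_req = P_u / φr_n = 241 / 1.559 = 154.6 mm total.
Round up → use L = 155 mm.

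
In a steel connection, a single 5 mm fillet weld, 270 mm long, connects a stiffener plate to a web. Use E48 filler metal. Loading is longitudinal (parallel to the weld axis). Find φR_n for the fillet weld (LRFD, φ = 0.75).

E48XX → F_EXX = 480 MPa.
Effective throat t_e = 0.707 × 5 = 3.535 mm.
Total length L = 270 mm; A_we = 3.535 × 270 = 954.4 mm².
F_nw = 0.6 F_EXX = 0.6 × 480 = 288 MPa.
φR_n = 0.75 × 288 × 954.4 × 10⁻³ = 206.2 kN.

φR_n ≈ 206 kN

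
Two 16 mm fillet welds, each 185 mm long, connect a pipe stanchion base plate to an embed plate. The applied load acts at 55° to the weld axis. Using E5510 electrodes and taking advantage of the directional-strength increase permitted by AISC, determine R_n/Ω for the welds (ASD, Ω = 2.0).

E55XX → F_EXX = 550 MPa.
t_e = 0.707 × 16 = 11.31 mm; A_we = 11.31 × 370 = 4185 mm².
Directional factor: 1.0 + 0.5 sin^1.5(55°) = 1.371.
F_nw = 0.6 × 550 × 1.371 = 452.3 MPa.
R_n/Ω = (452.3 × 4185) / 2.0 × 10⁻³ = 946.6 kN.

R_n/Ω ≈ 947 kN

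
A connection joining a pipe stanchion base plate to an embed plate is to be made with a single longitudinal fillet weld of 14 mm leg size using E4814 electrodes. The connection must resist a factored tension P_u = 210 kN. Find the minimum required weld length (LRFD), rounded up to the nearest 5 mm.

E48XX → F_EXX = 480 MPa.
Throat t_e = 0.707 × 14 = 9.898 mm.
φr_n = 0.75 × 0.6 × 480 × 9.898 × 10⁻³ = 2.138 kN/mm.
L_req = P_u / φr_n = 210 / 2.138 = 98.22 mm total.
Round up → use L = 100 mm.

L = 100 mm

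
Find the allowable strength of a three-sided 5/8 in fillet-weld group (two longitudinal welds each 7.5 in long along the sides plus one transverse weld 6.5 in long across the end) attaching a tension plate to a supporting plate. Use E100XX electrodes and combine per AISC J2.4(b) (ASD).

E100XX → F_EXX = 100 ksi.
t_e = 0.707 × 0.625 = 0.4419 in.
R_nwl = 0.6 × 100 × 0.4419 × 15 = 397.7 kip (longitudinal, 2 welds).
R_nwt = 0.6 × 100 × 0.4419 × 6.5 = 172.3 kip (transverse, base value).
(i) R_nwl + R_nwt = 570 kip; (ii) 0.85 R_nwl + 1.5 R_nwt = 596.5 kip.
R_n = max = 596.5 kip [governs: (ii)]; R_n/Ω = 298.3 kip.

R_n/Ω ≈ 298 kip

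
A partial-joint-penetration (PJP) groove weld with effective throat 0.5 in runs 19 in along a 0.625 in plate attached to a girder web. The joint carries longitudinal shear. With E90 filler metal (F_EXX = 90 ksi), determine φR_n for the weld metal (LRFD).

Effective throat (given) t_e = 0.5 in.
A_we = 0.5 × 19 = 9.5 in².
F_nw = 0.6 F_EXX = 54 ksi.
φR_n = 0.75 × 54 × 9.5 = 384.8 kip.

φR_n ≈ 385 kip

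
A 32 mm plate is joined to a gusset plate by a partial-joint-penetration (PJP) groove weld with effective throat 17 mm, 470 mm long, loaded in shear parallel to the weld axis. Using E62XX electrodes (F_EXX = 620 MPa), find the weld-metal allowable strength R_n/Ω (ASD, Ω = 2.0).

R_n/Ω ≈ 1490 kN

Effective throat (given) t_e = 17 mm.
A_we = 17 × 470 = 7990 mm².
F_nw = 0.6 F_EXX = 372 MPa.
R_n/Ω = (372 × 7990) / 2.0 × 10⁻³ = 1486 kN.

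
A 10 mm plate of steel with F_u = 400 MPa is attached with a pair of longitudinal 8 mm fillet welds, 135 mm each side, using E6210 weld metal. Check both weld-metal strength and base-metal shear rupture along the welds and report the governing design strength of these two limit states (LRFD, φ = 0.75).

E62XX → F_EXX = 620 MPa.
t_e = 0.707 × 8 = 5.656 mm; L = 270 mm.
Weld metal: φR_n = 0.75 × 0.6 × 620 × 5.656 × 270 × 10⁻³ = 426.1 kN.
Base metal (shear rupture): φR_n = 0.75 × 0.6 × 400 × 10 × 270 × 10⁻³ = 486 kN.
Governing: weld metal.

φR_n ≈ 426 kN (weld metal governs)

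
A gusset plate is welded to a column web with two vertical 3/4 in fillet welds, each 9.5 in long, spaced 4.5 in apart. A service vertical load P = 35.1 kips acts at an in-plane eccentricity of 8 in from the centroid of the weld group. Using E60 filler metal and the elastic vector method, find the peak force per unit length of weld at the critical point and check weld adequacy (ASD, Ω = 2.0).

f_max ≈ 7.16 kip/in; adequate

E60XX → F_EXX = 60 ksi.
Total weld length L_w = 19 in. Treat welds as unit-width lines.
Polar moment about centroid: J = 2[d³/12 + d(b/2)²] = 2[9.5³/12 + 9.5×2.25²] = 239.1 in³.
Direct shear f_v = P/L_w = 35.1 / 19 = 1.847 kip/in (vertical).
Torsion M = P·e = 35.1 × 8 = 280.8 kip·in.
Critical point at (x, y) = (2.25, 4.75) from centroid. f_tx = M·y/J = 5.579 kip/in; f_ty = M·x/J = 2.643 kip/in.
Resultant f_max = √[f_tx² + (f_v + f_ty)²] = √[5.579² + (1.847 + 2.643)²] = 7.161 kip/in.
Capacity per unit length: r_n/Ω = (1/2.0) × 0.6 × 60 × (0.707 × 0.75) = 9.544 kip/in.
7.161 ≤ 9.544 → adequate.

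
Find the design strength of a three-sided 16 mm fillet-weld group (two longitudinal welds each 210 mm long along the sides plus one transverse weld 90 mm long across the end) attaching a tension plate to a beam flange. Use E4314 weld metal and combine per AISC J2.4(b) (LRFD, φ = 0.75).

E43XX → F_EXX = 430 MPa.
t_e = 0.707 × 16 = 11.31 mm.
R_nwl = 0.6 × 430 × 11.31 × 420 × 10⁻³ = 1226 kN (longitudinal, 2 welds).
R_nwt = 0.6 × 430 × 11.31 × 90 × 10⁻³ = 262.7 kN (transverse, base value).
(i) R_nwl + R_nwt = 1488 kN; (ii) 0.85 R_nwl + 1.5 R_nwt = 1436 kN.
R_n = max = 1488 kN [governs: (i)]; φR_n = 1116 kN.

φR_n ≈ 1120 kN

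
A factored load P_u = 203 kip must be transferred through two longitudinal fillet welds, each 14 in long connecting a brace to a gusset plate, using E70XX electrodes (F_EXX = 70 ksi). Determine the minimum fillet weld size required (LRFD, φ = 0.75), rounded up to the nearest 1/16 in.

Total weld length L = 28 in.
Required throat t_e = P_u / (φ × 0.6 F_EXX × L) = 203 / (0.75 × 0.6 × 70 × 28) = 0.2302 in.
Required leg w = t_e / 0.707 = 0.3255 in → use 3/8 in.

w = 3/8 in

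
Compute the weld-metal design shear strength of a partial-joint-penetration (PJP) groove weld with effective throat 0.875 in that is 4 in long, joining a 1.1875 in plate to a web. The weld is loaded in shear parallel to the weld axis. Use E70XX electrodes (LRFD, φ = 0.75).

φR_n ≈ 110 kips

E70XX → F_EXX = 70 ksi.
Effective throat (given) t_e = 0.875 in.
A_we = 0.875 × 4 = 3.5 in².
F_nw = 0.6 F_EXX = 42 ksi.
φR_n = 0.75 × 42 × 3.5 = 110.2 kips.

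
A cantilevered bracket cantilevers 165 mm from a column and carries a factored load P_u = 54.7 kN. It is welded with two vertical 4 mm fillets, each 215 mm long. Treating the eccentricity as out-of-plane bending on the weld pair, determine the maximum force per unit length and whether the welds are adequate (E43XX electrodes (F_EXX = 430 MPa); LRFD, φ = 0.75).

L_w = 2 × 215 = 430 mm; section modulus (unit throat) S = 2 × L²/6 = 15410 mm².
Direct shear f_v = P/L_w = 54.7×10³/430 = 127.2 N/mm.
Moment M = P × e = 54.7×10³ × 165 = 9025500 N·mm; bending f_b = M/S = 585.8 N/mm.
f_max = √(f_v² + f_b²) = √(127.2² + 585.8²) = 599.4 N/mm.
φr_n = 0.75 × 0.6 × 430 × (0.707 × 4) = 547.2 N/mm → NOT adequate.

f_max ≈ 599 N/mm; NOT adequate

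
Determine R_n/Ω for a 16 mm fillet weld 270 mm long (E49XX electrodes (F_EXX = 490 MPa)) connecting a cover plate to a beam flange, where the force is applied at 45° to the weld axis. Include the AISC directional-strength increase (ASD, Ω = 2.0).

R_n/Ω ≈ 582 kN

t_e = 0.707 × 16 = 11.31 mm; A_we = 11.31 × 270 = 3054 mm².
Directional factor: 1.0 + 0.5 sin^1.5(45°) = 1.297.
F_nw = 0.6 × 490 × 1.297 = 381.4 MPa.
R_n/Ω = (381.4 × 3054) / 2.0 × 10⁻³ = 582.5 kN.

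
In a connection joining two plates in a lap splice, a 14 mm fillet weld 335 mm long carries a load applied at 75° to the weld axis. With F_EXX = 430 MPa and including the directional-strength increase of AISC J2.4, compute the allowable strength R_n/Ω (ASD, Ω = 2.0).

R_n/Ω ≈ 631 kN

t_e = 0.707 × 14 = 9.898 mm; A_we = 9.898 × 335 = 3316 mm².
Directional factor: 1.0 + 0.5 sin^1.5(75°) = 1.475.
F_nw = 0.6 × 430 × 1.475 = 380.5 MPa.
R_n/Ω = (380.5 × 3316) / 2.0 × 10⁻³ = 630.8 kN.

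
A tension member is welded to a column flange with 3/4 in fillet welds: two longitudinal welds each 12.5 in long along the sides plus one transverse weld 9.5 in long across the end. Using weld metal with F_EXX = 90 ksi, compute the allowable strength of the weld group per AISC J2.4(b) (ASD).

R_n/Ω ≈ 508 kips

t_e = 0.707 × 0.75 = 0.5302 in.
R_nwl = 0.6 × 90 × 0.5302 × 25 = 715.8 kips (longitudinal, 2 welds).
R_nwt = 0.6 × 90 × 0.5302 × 9.5 = 272 kips (transverse, base value).
(i) R_nwl + R_nwt = 987.9 kips; (ii) 0.85 R_nwl + 1.5 R_nwt = 1016 kips.
R_n = max = 1016 kips [governs: (ii)]; R_n/Ω = 508.2 kips.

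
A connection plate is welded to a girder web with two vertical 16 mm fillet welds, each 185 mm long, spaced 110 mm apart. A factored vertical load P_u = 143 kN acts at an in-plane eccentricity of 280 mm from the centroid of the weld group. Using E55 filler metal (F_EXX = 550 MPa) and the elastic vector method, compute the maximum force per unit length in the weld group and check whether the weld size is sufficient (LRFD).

f_max ≈ 2200 N/mm; adequate

Total weld length L_w = 370 mm. Treat welds as unit-width lines.
Polar moment about centroid: J = 2[d³/12 + d(b/2)²] = 2[185³/12 + 185×55²] = 2175000 mm³.
Direct shear f_v = P/L_w = 143×10³ / 370 = 386.5 N/mm (vertical).
Torsion M = P·e = 143×10³ × 280 = 40040000 N·mm.
Critical point at (x, y) = (55, 92.5) from centroid. f_tx = M·y/J = 1703 N/mm; f_ty = M·x/J = 1013 N/mm.
Resultant f_max = √[f_tx² + (f_v + f_ty)²] = √[1703² + (386.5 + 1013)²] = 2204 N/mm.
Capacity per unit length: φr_n = 0.75 × 0.6 × 550 × (0.707 × 16) = 2800 N/mm.
2204 ≤ 2800 → adequate.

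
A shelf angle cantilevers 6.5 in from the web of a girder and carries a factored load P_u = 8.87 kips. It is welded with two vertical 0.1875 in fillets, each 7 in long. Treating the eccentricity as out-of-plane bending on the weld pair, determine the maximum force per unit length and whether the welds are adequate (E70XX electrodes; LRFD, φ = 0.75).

E70XX → F_EXX = 70 ksi.
L_w = 2 × 7 = 14 in; section modulus (unit throat) S = 2 × L²/6 = 16.33 in².
Direct shear f_v = P/L_w = 8.87/14 = 0.6336 kip/in.
Moment M = P × e = 8.87 × 6.5 = 57.655 kip·in; bending f_b = M/S = 3.53 kip/in.
f_max = √(f_v² + f_b²) = √(0.6336² + 3.53²) = 3.586 kip/in.
φr_n = 0.75 × 0.6 × 70 × (0.707 × 0.1875) = 4.176 kip/in → adequate.

f_max ≈ 3.59 kip/in; adequate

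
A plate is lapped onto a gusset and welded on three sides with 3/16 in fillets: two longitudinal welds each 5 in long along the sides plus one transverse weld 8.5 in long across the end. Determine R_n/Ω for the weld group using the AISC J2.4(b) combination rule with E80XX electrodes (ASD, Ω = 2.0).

R_n/Ω ≈ 67.6 kip

E80XX → F_EXX = 80 ksi.
t_e = 0.707 × 0.1875 = 0.1326 in.
R_nwl = 0.6 × 80 × 0.1326 × 10 = 63.63 kip (longitudinal, 2 welds).
R_nwt = 0.6 × 80 × 0.1326 × 8.5 = 54.09 kip (transverse, base value).
(i) R_nwl + R_nwt = 117.7 kip; (ii) 0.85 R_nwl + 1.5 R_nwt = 135.2 kip.
R_n = max = 135.2 kip [governs: (ii)]; R_n/Ω = 67.61 kip.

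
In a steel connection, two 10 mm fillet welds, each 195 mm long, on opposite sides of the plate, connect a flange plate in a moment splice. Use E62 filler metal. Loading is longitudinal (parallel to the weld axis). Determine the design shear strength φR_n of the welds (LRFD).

φR_n ≈ 769 kN

E62XX → F_EXX = 620 MPa.
Effective throat t_e = 0.707 × 10 = 7.07 mm.
Total length L = 390 mm; A_we = 7.07 × 390 = 2757 mm².
F_nw = 0.6 F_EXX = 0.6 × 620 = 372 MPa.
φR_n = 0.75 × 372 × 2757 × 10⁻³ = 769.3 kN.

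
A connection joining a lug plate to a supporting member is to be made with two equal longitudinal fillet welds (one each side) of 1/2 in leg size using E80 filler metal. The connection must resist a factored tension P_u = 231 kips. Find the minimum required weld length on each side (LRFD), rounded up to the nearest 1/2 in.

E80XX → F_EXX = 80 ksi.
Throat t_e = 0.707 × 0.5 = 0.3535 in.
φr_n = 0.75 × 0.6 × 80 × 0.3535 = 12.73 kips/in.
L_req = P_u / φr_n = 231 / 12.73 = 18.15 in total.
Per side: 18.15 / 2 = 9.076 in.
Round up → use L = 9.5 in on each side.

L = 9.5 in on each side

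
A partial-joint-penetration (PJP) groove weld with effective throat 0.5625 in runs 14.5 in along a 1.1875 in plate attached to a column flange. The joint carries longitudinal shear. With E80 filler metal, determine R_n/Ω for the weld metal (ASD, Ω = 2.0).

R_n/Ω ≈ 196 kips

E80XX → F_EXX = 80 ksi.
Effective throat (given) t_e = 0.5625 in.
A_we = 0.5625 × 14.5 = 8.156 in².
F_nw = 0.6 F_EXX = 48 ksi.
R_n/Ω = (48 × 8.156) / 2.0 = 195.8 kips.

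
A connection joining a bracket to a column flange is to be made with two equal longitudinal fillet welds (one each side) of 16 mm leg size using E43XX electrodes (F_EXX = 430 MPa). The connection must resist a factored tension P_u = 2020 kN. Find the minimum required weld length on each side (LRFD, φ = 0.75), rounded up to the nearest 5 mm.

Throat t_e = 0.707 × 16 = 11.31 mm.
φr_n = 0.75 × 0.6 × 430 × 11.31 × 10⁻³ = 2.189 kN/mm.
L_req = P_u / φr_n = 2020 / 2.189 = 922.8 mm total.
Per side: 922.8 / 2 = 461.4 mm.
Round up → use L = 465 mm on each side.

L = 465 mm on each side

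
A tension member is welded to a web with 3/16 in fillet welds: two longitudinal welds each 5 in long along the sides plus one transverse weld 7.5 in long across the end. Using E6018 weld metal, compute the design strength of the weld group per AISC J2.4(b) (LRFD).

φR_n ≈ 70.7 kips

E60XX → F_EXX = 60 ksi.
t_e = 0.707 × 0.1875 = 0.1326 in.
R_nwl = 0.6 × 60 × 0.1326 × 10 = 47.72 kips (longitudinal, 2 welds).
R_nwt = 0.6 × 60 × 0.1326 × 7.5 = 35.79 kips (transverse, base value).
(i) R_nwl + R_nwt = 83.51 kips; (ii) 0.85 R_nwl + 1.5 R_nwt = 94.25 kips.
R_n = max = 94.25 kips [governs: (ii)]; φR_n = 70.69 kips.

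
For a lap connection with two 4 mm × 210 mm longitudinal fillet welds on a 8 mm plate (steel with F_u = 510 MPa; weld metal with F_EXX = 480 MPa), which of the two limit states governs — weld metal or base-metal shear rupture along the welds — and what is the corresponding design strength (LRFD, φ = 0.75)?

φR_n ≈ 257 kN (weld metal governs)

t_e = 0.707 × 4 = 2.828 mm; L = 420 mm.
Weld metal: φR_n = 0.75 × 0.6 × 480 × 2.828 × 420 × 10⁻³ = 256.6 kN.
Base metal (shear rupture): φR_n = 0.75 × 0.6 × 510 × 8 × 420 × 10⁻³ = 771.1 kN.
Governing: weld metal.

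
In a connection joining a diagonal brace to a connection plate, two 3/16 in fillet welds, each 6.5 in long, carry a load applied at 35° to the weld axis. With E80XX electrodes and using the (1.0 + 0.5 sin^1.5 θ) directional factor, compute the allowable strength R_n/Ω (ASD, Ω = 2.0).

R_n/Ω ≈ 50.3 kips

E80XX → F_EXX = 80 ksi.
t_e = 0.707 × 0.1875 = 0.1326 in; A_we = 0.1326 × 13 = 1.723 in².
Directional factor: 1.0 + 0.5 sin^1.5(35°) = 1.217.
F_nw = 0.6 × 80 × 1.217 = 58.43 ksi.
R_n/Ω = (58.43 × 1.723) / 2.0 = 50.34 kips.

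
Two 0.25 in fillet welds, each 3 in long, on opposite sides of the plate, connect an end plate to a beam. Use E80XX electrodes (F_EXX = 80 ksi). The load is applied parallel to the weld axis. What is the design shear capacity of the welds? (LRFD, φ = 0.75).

Effective throat t_e = 0.707 × 0.25 = 0.1767 in.
Total length L = 6 in; A_we = 0.1767 × 6 = 1.06 in².
F_nw = 0.6 F_EXX = 0.6 × 80 = 48 ksi.
φR_n = 0.75 × 48 × 1.06 = 38.18 kip.

φR_n ≈ 38.2 kip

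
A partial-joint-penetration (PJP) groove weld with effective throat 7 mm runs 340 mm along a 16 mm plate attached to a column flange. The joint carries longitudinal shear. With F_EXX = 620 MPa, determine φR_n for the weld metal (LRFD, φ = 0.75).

Effective throat (given) t_e = 7 mm.
A_we = 7 × 340 = 2380 mm².
F_nw = 0.6 F_EXX = 372 MPa.
φR_n = 0.75 × 372 × 2380 × 10⁻³ = 664 kN.

φR_n ≈ 664 kN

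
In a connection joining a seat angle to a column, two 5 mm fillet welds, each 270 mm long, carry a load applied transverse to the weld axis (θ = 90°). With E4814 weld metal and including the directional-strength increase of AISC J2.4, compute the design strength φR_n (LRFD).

E48XX → F_EXX = 480 MPa.
t_e = 0.707 × 5 = 3.535 mm; A_we = 3.535 × 540 = 1909 mm².
Directional factor: 1.0 + 0.5 sin^1.5(90°) = 1.5.
F_nw = 0.6 × 480 × 1.5 = 432 MPa.
φR_n = 0.75 × 432 × 1909 × 10⁻³ = 618.5 kN.

φR_n ≈ 618 kN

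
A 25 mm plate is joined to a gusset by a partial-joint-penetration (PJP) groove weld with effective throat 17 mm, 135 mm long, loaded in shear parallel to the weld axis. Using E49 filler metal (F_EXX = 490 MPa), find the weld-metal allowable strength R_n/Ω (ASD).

R_n/Ω ≈ 337 kN

Effective throat (given) t_e = 17 mm.
A_we = 17 × 135 = 2295 mm².
F_nw = 0.6 F_EXX = 294 MPa.
R_n/Ω = (294 × 2295) / 2.0 × 10⁻³ = 337.4 kN.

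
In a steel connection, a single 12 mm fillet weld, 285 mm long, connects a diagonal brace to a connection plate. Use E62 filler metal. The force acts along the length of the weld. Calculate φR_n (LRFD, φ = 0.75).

φR_n ≈ 675 kN

E62XX → F_EXX = 620 MPa.
Effective throat t_e = 0.707 × 12 = 8.484 mm.
Total length L = 285 mm; A_we = 8.484 × 285 = 2418 mm².
F_nw = 0.6 F_EXX = 0.6 × 620 = 372 MPa.
φR_n = 0.75 × 372 × 2418 × 10⁻³ = 674.6 kN.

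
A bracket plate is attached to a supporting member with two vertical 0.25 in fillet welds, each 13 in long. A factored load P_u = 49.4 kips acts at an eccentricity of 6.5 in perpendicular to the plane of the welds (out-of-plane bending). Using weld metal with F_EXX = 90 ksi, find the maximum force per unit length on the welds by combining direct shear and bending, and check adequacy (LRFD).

L_w = 2 × 13 = 26 in; section modulus (unit throat) S = 2 × L²/6 = 56.33 in².
Direct shear f_v = P/L_w = 49.4/26 = 1.9 kip/in.
Moment M = P × e = 49.4 × 6.5 = 321.1 kip·in; bending f_b = M/S = 5.7 kip/in.
f_max = √(f_v² + f_b²) = √(1.9² + 5.7²) = 6.008 kip/in.
φr_n = 0.75 × 0.6 × 90 × (0.707 × 0.25) = 7.158 kip/in → adequate.

f_max ≈ 6.01 kip/in; adequate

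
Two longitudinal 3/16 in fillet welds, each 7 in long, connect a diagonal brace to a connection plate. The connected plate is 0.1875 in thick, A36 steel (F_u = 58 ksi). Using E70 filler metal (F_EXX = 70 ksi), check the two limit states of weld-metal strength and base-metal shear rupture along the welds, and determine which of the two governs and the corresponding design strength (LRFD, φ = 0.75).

φR_n ≈ 58.5 kips (weld metal governs)

t_e = 0.707 × 0.1875 = 0.1326 in; L = 14 in.
Weld metal: φR_n = 0.75 × 0.6 × 70 × 0.1326 × 14 = 58.46 kips.
Base metal (shear rupture): φR_n = 0.75 × 0.6 × 58 × 0.1875 × 14 = 68.51 kips.
Governing: weld metal.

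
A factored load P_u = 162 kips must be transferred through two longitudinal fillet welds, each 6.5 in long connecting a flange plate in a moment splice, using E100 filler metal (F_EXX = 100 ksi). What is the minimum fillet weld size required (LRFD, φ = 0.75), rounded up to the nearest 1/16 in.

w = 7/16 in

Total weld length L = 13 in.
Required throat t_e = P_u / (φ × 0.6 F_EXX × L) = 162 / (0.75 × 0.6 × 100 × 13) = 0.2769 in.
Required leg w = t_e / 0.707 = 0.3917 in → use 7/16 in.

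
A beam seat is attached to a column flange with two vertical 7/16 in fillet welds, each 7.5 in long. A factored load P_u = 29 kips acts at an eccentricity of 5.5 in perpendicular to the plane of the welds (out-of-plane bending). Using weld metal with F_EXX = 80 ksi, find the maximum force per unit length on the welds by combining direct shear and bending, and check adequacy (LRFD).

L_w = 2 × 7.5 = 15 in; section modulus (unit throat) S = 2 × L²/6 = 18.75 in².
Direct shear f_v = P/L_w = 29/15 = 1.933 kip/in.
Moment M = P × e = 29 × 5.5 = 159.5 kip·in; bending f_b = M/S = 8.507 kip/in.
f_max = √(f_v² + f_b²) = √(1.933² + 8.507²) = 8.724 kip/in.
φr_n = 0.75 × 0.6 × 80 × (0.707 × 0.4375) = 11.14 kip/in → adequate.

f_max ≈ 8.72 kip/in; adequate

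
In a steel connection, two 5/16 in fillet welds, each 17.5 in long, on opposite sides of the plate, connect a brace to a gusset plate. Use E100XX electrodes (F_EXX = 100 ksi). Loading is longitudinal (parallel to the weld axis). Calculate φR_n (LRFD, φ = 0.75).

Effective throat t_e = 0.707 × 0.3125 = 0.2209 in.
Total length L = 35 in; A_we = 0.2209 × 35 = 7.733 in².
F_nw = 0.6 F_EXX = 0.6 × 100 = 60 ksi.
φR_n = 0.75 × 60 × 7.733 = 348 kip.

φR_n ≈ 348 kip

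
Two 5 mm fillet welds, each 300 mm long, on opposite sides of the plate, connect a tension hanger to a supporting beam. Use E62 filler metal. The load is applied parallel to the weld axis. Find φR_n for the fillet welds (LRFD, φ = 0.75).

φR_n ≈ 592 kN

E62XX → F_EXX = 620 MPa.
Effective throat t_e = 0.707 × 5 = 3.535 mm.
Total length L = 600 mm; A_we = 3.535 × 600 = 2121 mm².
F_nw = 0.6 F_EXX = 0.6 × 620 = 372 MPa.
φR_n = 0.75 × 372 × 2121 × 10⁻³ = 591.8 kN.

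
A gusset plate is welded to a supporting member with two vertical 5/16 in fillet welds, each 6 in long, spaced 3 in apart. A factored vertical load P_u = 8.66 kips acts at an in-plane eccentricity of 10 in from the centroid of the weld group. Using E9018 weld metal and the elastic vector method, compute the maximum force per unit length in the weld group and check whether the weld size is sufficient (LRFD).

f_max ≈ 4.98 kip/in; adequate

E90XX → F_EXX = 90 ksi.
Total weld length L_w = 12 in. Treat welds as unit-width lines.
Polar moment about centroid: J = 2[d³/12 + d(b/2)²] = 2[6³/12 + 6×1.5²] = 63 in³.
Direct shear f_v = P/L_w = 8.66 / 12 = 0.7217 kip/in (vertical).
Torsion M = P·e = 8.66 × 10 = 86.6 kip·in.
Critical point at (x, y) = (1.5, 3) from centroid. f_tx = M·y/J = 4.124 kip/in; f_ty = M·x/J = 2.062 kip/in.
Resultant f_max = √[f_tx² + (f_v + f_ty)²] = √[4.124² + (0.7217 + 2.062)²] = 4.975 kip/in.
Capacity per unit length: φr_n = 0.75 × 0.6 × 90 × (0.707 × 0.3125) = 8.948 kip/in.
4.975 ≤ 8.948 → adequate.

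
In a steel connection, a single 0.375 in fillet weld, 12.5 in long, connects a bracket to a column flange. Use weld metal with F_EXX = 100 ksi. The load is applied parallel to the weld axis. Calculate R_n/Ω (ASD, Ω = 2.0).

R_n/Ω ≈ 99.4 kips

Effective throat t_e = 0.707 × 0.375 = 0.2651 in.
Total length L = 12.5 in; A_we = 0.2651 × 12.5 = 3.314 in².
F_nw = 0.6 F_EXX = 0.6 × 100 = 60 ksi.
R_n = 60 × 3.314 = 198.8 kips; R_n/Ω = 198.8/2.0 = 99.42 kips.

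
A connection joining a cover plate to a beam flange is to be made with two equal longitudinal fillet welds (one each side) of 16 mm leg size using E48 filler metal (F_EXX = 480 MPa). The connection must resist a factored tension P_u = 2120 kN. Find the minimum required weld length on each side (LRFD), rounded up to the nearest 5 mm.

Throat t_e = 0.707 × 16 = 11.31 mm.
φr_n = 0.75 × 0.6 × 480 × 11.31 × 10⁻³ = 2.443 kN/mm.
L_req = P_u / φr_n = 2120 / 2.443 = 867.6 mm total.
Per side: 867.6 / 2 = 433.8 mm.
Round up → use L = 435 mm on each side.

L = 435 mm on each side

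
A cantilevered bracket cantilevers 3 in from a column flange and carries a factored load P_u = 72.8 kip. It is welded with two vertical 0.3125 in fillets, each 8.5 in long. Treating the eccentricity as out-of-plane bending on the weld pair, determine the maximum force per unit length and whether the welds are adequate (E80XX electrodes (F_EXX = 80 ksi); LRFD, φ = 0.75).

f_max ≈ 10 kip/in; NOT adequate

L_w = 2 × 8.5 = 17 in; section modulus (unit throat) S = 2 × L²/6 = 24.08 in².
Direct shear f_v = P/L_w = 72.8/17 = 4.282 kip/in.
Moment M = P × e = 72.8 × 3 = 218.4 kip·in; bending f_b = M/S = 9.069 kip/in.
f_max = √(f_v² + f_b²) = √(4.282² + 9.069²) = 10.03 kip/in.
φr_n = 0.75 × 0.6 × 80 × (0.707 × 0.3125) = 7.954 kip/in → NOT adequate.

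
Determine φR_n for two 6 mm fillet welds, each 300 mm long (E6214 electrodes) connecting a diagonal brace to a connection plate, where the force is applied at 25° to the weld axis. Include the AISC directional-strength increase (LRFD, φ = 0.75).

φR_n ≈ 808 kN

E62XX → F_EXX = 620 MPa.
t_e = 0.707 × 6 = 4.242 mm; A_we = 4.242 × 600 = 2545 mm².
Directional factor: 1.0 + 0.5 sin^1.5(25°) = 1.137.
F_nw = 0.6 × 620 × 1.137 = 423.1 MPa.
φR_n = 0.75 × 423.1 × 2545 × 10⁻³ = 807.7 kN.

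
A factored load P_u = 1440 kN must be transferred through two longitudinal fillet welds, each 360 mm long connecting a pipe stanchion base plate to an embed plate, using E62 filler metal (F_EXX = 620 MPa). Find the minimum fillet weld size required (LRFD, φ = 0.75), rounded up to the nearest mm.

Total weld length L = 720 mm.
Required throat t_e = P_u / (φ × 0.6 F_EXX × L) = 1440 / (0.75 × 0.6 × 620 × 720 × 10⁻³) = 7.168 mm.
Required leg w = t_e / 0.707 = 10.14 mm → use 11 mm.

w = 11 mm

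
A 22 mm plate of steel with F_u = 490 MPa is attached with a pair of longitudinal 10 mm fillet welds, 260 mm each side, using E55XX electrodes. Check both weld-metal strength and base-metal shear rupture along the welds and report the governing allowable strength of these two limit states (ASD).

R_n/Ω ≈ 607 kN (weld metal governs)

E55XX → F_EXX = 550 MPa.
t_e = 0.707 × 10 = 7.07 mm; L = 520 mm.
Weld metal: R_n/Ω = (1/2.0) × 0.6 × 550 × 7.07 × 520 × 10⁻³ = 606.6 kN.
Base metal (shear rupture): R_n/Ω = (1/2.0) × 0.6 × 490 × 22 × 520 × 10⁻³ = 1682 kN.
Governing: weld metal.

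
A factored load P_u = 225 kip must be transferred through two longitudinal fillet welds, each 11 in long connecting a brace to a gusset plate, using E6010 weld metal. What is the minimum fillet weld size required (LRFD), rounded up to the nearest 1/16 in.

E60XX → F_EXX = 60 ksi.
Total weld length L = 22 in.
Required throat t_e = P_u / (φ × 0.6 F_EXX × L) = 225 / (0.75 × 0.6 × 60 × 22) = 0.3788 in.
Required leg w = t_e / 0.707 = 0.5358 in → use 9/16 in.

w = 9/16 in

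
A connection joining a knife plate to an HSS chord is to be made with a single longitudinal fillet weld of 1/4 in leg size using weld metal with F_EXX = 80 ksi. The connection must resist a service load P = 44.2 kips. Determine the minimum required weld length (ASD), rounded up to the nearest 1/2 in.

Throat t_e = 0.707 × 0.25 = 0.1767 in.
r_n/Ω = (0.6 × 80 × 0.1767) / 2.0 = 4.242 kip/in.
L_req = P / (r_n/Ω) = 44.2 / 4.242 = 10.42 in total.
Round up → use L = 10.5 in.

L = 10.5 in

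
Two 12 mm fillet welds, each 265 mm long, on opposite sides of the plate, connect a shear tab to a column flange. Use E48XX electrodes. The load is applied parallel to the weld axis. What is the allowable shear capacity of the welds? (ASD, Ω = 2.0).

E48XX → F_EXX = 480 MPa.
Effective throat t_e = 0.707 × 12 = 8.484 mm.
Total length L = 530 mm; A_we = 8.484 × 530 = 4497 mm².
F_nw = 0.6 F_EXX = 0.6 × 480 = 288 MPa.
R_n = 288 × 4497 × 10⁻³ = 1295 kN; R_n/Ω = 1295/2.0 = 647.5 kN.

R_n/Ω ≈ 647 kN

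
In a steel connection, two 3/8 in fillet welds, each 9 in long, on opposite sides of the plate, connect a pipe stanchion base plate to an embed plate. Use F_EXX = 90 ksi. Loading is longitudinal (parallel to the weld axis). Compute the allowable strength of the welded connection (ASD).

Effective throat t_e = 0.707 × 0.375 = 0.2651 in.
Total length L = 18 in; A_we = 0.2651 × 18 = 4.772 in².
F_nw = 0.6 F_EXX = 0.6 × 90 = 54 ksi.
R_n = 54 × 4.772 = 257.7 kip; R_n/Ω = 257.7/2.0 = 128.9 kip.

R_n/Ω ≈ 129 kip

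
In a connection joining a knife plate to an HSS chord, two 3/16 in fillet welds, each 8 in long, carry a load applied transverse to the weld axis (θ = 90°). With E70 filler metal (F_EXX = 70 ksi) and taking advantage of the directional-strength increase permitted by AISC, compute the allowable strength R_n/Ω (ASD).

t_e = 0.707 × 0.1875 = 0.1326 in; A_we = 0.1326 × 16 = 2.121 in².
Directional factor: 1.0 + 0.5 sin^1.5(90°) = 1.5.
F_nw = 0.6 × 70 × 1.5 = 63 ksi.
R_n/Ω = (63 × 2.121) / 2.0 = 66.81 kip.

R_n/Ω ≈ 66.8 kip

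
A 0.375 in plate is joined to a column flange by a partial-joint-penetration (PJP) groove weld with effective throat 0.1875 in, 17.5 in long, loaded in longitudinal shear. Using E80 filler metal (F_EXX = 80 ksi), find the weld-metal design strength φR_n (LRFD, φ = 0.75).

φR_n ≈ 118 kip

Effective throat (given) t_e = 0.1875 in.
A_we = 0.1875 × 17.5 = 3.281 in².
F_nw = 0.6 F_EXX = 48 ksi.
φR_n = 0.75 × 48 × 3.281 = 118.1 kip.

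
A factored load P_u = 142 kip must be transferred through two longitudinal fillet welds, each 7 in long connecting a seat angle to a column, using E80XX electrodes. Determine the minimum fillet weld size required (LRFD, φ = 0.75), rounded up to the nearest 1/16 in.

E80XX → F_EXX = 80 ksi.
Total weld length L = 14 in.
Required throat t_e = P_u / (φ × 0.6 F_EXX × L) = 142 / (0.75 × 0.6 × 80 × 14) = 0.2817 in.
Required leg w = t_e / 0.707 = 0.3985 in → use 7/16 in.

w = 7/16 in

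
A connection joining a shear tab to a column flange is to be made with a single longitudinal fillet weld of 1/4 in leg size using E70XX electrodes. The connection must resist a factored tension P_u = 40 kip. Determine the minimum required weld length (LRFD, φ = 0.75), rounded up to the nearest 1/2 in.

E70XX → F_EXX = 70 ksi.
Throat t_e = 0.707 × 0.25 = 0.1767 in.
φr_n = 0.75 × 0.6 × 70 × 0.1767 = 5.568 kip/in.
L_req = P_u / φr_n = 40 / 5.568 = 7.184 in total.
Round up → use L = 7.5 in.

L = 7.5 in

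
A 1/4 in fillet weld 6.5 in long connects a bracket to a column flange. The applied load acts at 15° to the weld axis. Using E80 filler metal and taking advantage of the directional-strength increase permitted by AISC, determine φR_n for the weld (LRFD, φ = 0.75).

φR_n ≈ 44.1 kips

E80XX → F_EXX = 80 ksi.
t_e = 0.707 × 0.25 = 0.1767 in; A_we = 0.1767 × 6.5 = 1.149 in².
Directional factor: 1.0 + 0.5 sin^1.5(15°) = 1.066.
F_nw = 0.6 × 80 × 1.066 = 51.16 ksi.
φR_n = 0.75 × 51.16 × 1.149 = 44.08 kips.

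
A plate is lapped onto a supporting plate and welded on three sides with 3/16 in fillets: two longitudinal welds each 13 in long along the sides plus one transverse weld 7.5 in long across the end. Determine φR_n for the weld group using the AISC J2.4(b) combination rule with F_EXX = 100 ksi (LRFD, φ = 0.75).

φR_n ≈ 200 kip

t_e = 0.707 × 0.1875 = 0.1326 in.
R_nwl = 0.6 × 100 × 0.1326 × 26 = 206.8 kip (longitudinal, 2 welds).
R_nwt = 0.6 × 100 × 0.1326 × 7.5 = 59.65 kip (transverse, base value).
(i) R_nwl + R_nwt = 266.5 kip; (ii) 0.85 R_nwl + 1.5 R_nwt = 265.3 kip.
R_n = max = 266.5 kip [governs: (i)]; φR_n = 199.8 kip.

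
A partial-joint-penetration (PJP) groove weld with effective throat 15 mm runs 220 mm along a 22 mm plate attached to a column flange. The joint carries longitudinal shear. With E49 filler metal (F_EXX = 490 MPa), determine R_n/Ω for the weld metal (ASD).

Effective throat (given) t_e = 15 mm.
A_we = 15 × 220 = 3300 mm².
F_nw = 0.6 F_EXX = 294 MPa.
R_n/Ω = (294 × 3300) / 2.0 × 10⁻³ = 485.1 kN.

R_n/Ω ≈ 485 kN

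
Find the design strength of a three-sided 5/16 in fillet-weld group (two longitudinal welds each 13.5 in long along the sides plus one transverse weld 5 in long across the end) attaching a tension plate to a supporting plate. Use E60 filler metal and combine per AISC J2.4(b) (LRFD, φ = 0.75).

φR_n ≈ 191 kips

E60XX → F_EXX = 60 ksi.
t_e = 0.707 × 0.3125 = 0.2209 in.
R_nwl = 0.6 × 60 × 0.2209 × 27 = 214.8 kips (longitudinal, 2 welds).
R_nwt = 0.6 × 60 × 0.2209 × 5 = 39.77 kips (transverse, base value).
(i) R_nwl + R_nwt = 254.5 kips; (ii) 0.85 R_nwl + 1.5 R_nwt = 242.2 kips.
R_n = max = 254.5 kips [governs: (i)]; φR_n = 190.9 kips.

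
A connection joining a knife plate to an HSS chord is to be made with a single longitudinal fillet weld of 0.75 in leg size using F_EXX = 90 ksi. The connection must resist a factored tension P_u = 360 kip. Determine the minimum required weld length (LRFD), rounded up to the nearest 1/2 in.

Throat t_e = 0.707 × 0.75 = 0.5302 in.
φr_n = 0.75 × 0.6 × 90 × 0.5302 = 21.48 kip/in.
L_req = P_u / φr_n = 360 / 21.48 = 16.76 in total.
Round up → use L = 17 in.

L = 17 in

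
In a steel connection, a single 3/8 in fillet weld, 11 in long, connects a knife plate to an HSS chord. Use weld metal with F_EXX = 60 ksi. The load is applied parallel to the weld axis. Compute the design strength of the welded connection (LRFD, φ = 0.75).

φR_n ≈ 78.7 kips

Effective throat t_e = 0.707 × 0.375 = 0.2651 in.
Total length L = 11 in; A_we = 0.2651 × 11 = 2.916 in².
F_nw = 0.6 F_EXX = 0.6 × 60 = 36 ksi.
φR_n = 0.75 × 36 × 2.916 = 78.74 kips.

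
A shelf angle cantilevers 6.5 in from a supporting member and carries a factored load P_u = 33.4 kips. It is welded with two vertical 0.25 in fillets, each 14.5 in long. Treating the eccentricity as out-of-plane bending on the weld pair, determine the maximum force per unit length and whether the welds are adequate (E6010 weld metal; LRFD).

E60XX → F_EXX = 60 ksi.
L_w = 2 × 14.5 = 29 in; section modulus (unit throat) S = 2 × L²/6 = 70.08 in².
Direct shear f_v = P/L_w = 33.4/29 = 1.152 kip/in.
Moment M = P × e = 33.4 × 6.5 = 217.1 kip·in; bending f_b = M/S = 3.098 kip/in.
f_max = √(f_v² + f_b²) = √(1.152² + 3.098²) = 3.305 kip/in.
φr_n = 0.75 × 0.6 × 60 × (0.707 × 0.25) = 4.772 kip/in → adequate.

f_max ≈ 3.3 kip/in; adequate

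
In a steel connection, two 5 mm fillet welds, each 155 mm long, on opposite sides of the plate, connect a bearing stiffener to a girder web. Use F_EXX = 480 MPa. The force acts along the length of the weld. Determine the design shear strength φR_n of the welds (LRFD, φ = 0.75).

Effective throat t_e = 0.707 × 5 = 3.535 mm.
Total length L = 310 mm; A_we = 3.535 × 310 = 1096 mm².
F_nw = 0.6 F_EXX = 0.6 × 480 = 288 MPa.
φR_n = 0.75 × 288 × 1096 × 10⁻³ = 236.7 kN.

φR_n ≈ 237 kN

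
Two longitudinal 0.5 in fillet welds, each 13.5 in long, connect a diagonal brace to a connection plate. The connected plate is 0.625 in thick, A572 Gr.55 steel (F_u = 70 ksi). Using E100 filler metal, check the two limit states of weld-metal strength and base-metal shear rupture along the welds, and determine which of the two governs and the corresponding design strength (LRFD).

E100XX → F_EXX = 100 ksi.
t_e = 0.707 × 0.5 = 0.3535 in; L = 27 in.
Weld metal: φR_n = 0.75 × 0.6 × 100 × 0.3535 × 27 = 429.5 kip.
Base metal (shear rupture): φR_n = 0.75 × 0.6 × 70 × 0.625 × 27 = 531.6 kip.
Governing: weld metal.

φR_n ≈ 430 kip (weld metal governs)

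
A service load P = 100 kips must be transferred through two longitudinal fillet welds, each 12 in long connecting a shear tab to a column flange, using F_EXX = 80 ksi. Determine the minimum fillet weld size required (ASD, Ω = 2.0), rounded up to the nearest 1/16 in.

Total weld length L = 24 in.
Required throat t_e = P × Ω / (0.6 F_EXX × L) = 100 × 2.0 / (0.6 × 80 × 24) = 0.1736 in.
Required leg w = t_e / 0.707 = 0.2456 in → use 1/4 in.

w = 1/4 in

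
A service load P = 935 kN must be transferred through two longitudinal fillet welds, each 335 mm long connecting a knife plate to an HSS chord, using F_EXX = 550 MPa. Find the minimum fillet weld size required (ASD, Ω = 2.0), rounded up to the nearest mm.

w = 12 mm

Total weld length L = 670 mm.
Required throat t_e = P × Ω / (0.6 F_EXX × L) = 935 × 2.0 / (0.6 × 550 × 670 × 10⁻³) = 8.458 mm.
Required leg w = t_e / 0.707 = 11.96 mm → use 12 mm.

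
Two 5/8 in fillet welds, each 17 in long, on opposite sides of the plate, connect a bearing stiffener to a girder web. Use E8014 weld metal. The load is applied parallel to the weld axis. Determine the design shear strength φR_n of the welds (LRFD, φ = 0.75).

φR_n ≈ 541 kip

E80XX → F_EXX = 80 ksi.
Effective throat t_e = 0.707 × 0.625 = 0.4419 in.
Total length L = 34 in; A_we = 0.4419 × 34 = 15.02 in².
F_nw = 0.6 F_EXX = 0.6 × 80 = 48 ksi.
φR_n = 0.75 × 48 × 15.02 = 540.9 kip.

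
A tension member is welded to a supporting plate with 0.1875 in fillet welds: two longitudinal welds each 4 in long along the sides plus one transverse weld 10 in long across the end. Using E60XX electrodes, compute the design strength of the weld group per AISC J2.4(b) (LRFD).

φR_n ≈ 78 kips

E60XX → F_EXX = 60 ksi.
t_e = 0.707 × 0.1875 = 0.1326 in.
R_nwl = 0.6 × 60 × 0.1326 × 8 = 38.18 kips (longitudinal, 2 welds).
R_nwt = 0.6 × 60 × 0.1326 × 10 = 47.72 kips (transverse, base value).
(i) R_nwl + R_nwt = 85.9 kips; (ii) 0.85 R_nwl + 1.5 R_nwt = 104 kips.
R_n = max = 104 kips [governs: (ii)]; φR_n = 78.03 kips.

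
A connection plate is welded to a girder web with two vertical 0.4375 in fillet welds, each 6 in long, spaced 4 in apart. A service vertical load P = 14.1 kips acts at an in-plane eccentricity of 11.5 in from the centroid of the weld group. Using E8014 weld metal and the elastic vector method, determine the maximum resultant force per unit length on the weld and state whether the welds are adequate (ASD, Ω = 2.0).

E80XX → F_EXX = 80 ksi.
Total weld length L_w = 12 in. Treat welds as unit-width lines.
Polar moment about centroid: J = 2[d³/12 + d(b/2)²] = 2[6³/12 + 6×2²] = 84 in³.
Direct shear f_v = P/L_w = 14.1 / 12 = 1.175 kip/in (vertical).
Torsion M = P·e = 14.1 × 11.5 = 162.15 kip·in.
Critical point at (x, y) = (2, 3) from centroid. f_tx = M·y/J = 5.791 kip/in; f_ty = M·x/J = 3.861 kip/in.
Resultant f_max = √[f_tx² + (f_v + f_ty)²] = √[5.791² + (1.175 + 3.861)²] = 7.674 kip/in.
Capacity per unit length: r_n/Ω = (1/2.0) × 0.6 × 80 × (0.707 × 0.4375) = 7.423 kip/in.
7.674 > 7.423 → NOT adequate.

f_max ≈ 7.67 kip/in; NOT adequate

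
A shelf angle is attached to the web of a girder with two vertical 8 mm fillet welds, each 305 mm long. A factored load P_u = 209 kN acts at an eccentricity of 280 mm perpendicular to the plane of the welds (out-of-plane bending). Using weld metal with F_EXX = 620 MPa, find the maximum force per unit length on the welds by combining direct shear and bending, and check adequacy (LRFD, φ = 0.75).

f_max ≈ 1920 N/mm; NOT adequate

L_w = 2 × 305 = 610 mm; section modulus (unit throat) S = 2 × L²/6 = 31010 mm².
Direct shear f_v = P/L_w = 209×10³/610 = 342.6 N/mm.
Moment M = P × e = 209×10³ × 280 = 58520000 N·mm; bending f_b = M/S = 1887 N/mm.
f_max = √(f_v² + f_b²) = √(342.6² + 1887²) = 1918 N/mm.
φr_n = 0.75 × 0.6 × 620 × (0.707 × 8) = 1578 N/mm → NOT adequate.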